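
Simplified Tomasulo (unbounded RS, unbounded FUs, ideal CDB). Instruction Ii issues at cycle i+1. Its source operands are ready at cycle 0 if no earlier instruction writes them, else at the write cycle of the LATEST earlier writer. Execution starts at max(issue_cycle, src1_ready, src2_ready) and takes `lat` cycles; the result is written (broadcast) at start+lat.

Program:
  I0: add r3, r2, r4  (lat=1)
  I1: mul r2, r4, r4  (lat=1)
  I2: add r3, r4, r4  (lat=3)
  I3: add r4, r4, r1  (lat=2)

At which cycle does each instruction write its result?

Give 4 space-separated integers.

Answer: 2 3 6 6

Derivation:
I0 add r3: issue@1 deps=(None,None) exec_start@1 write@2
I1 mul r2: issue@2 deps=(None,None) exec_start@2 write@3
I2 add r3: issue@3 deps=(None,None) exec_start@3 write@6
I3 add r4: issue@4 deps=(None,None) exec_start@4 write@6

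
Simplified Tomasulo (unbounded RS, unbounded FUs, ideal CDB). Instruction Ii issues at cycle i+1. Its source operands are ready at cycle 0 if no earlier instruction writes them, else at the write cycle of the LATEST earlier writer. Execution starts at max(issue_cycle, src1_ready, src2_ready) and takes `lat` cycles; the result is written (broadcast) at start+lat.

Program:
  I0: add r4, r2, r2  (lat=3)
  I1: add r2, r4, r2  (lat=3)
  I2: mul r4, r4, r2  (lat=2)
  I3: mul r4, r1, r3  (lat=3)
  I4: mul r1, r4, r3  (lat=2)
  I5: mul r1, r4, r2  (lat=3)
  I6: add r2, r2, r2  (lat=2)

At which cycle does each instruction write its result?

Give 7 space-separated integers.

I0 add r4: issue@1 deps=(None,None) exec_start@1 write@4
I1 add r2: issue@2 deps=(0,None) exec_start@4 write@7
I2 mul r4: issue@3 deps=(0,1) exec_start@7 write@9
I3 mul r4: issue@4 deps=(None,None) exec_start@4 write@7
I4 mul r1: issue@5 deps=(3,None) exec_start@7 write@9
I5 mul r1: issue@6 deps=(3,1) exec_start@7 write@10
I6 add r2: issue@7 deps=(1,1) exec_start@7 write@9

Answer: 4 7 9 7 9 10 9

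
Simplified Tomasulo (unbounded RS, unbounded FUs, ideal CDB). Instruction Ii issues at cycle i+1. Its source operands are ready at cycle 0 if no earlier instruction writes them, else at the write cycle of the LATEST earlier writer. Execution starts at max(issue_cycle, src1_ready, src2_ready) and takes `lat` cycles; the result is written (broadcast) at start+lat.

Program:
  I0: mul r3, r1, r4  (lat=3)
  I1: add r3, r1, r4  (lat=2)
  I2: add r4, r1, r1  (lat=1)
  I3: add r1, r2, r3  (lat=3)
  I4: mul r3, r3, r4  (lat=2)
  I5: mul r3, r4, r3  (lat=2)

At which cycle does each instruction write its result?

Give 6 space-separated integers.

Answer: 4 4 4 7 7 9

Derivation:
I0 mul r3: issue@1 deps=(None,None) exec_start@1 write@4
I1 add r3: issue@2 deps=(None,None) exec_start@2 write@4
I2 add r4: issue@3 deps=(None,None) exec_start@3 write@4
I3 add r1: issue@4 deps=(None,1) exec_start@4 write@7
I4 mul r3: issue@5 deps=(1,2) exec_start@5 write@7
I5 mul r3: issue@6 deps=(2,4) exec_start@7 write@9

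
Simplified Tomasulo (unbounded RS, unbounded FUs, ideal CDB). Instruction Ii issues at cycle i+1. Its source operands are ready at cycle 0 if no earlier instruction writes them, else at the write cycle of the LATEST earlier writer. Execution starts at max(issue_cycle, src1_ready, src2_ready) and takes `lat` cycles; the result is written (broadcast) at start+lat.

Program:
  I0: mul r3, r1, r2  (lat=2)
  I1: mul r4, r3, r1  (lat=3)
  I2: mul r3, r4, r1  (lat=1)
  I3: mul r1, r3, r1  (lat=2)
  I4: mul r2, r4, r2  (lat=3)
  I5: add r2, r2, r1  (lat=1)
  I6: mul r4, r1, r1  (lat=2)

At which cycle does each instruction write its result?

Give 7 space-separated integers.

Answer: 3 6 7 9 9 10 11

Derivation:
I0 mul r3: issue@1 deps=(None,None) exec_start@1 write@3
I1 mul r4: issue@2 deps=(0,None) exec_start@3 write@6
I2 mul r3: issue@3 deps=(1,None) exec_start@6 write@7
I3 mul r1: issue@4 deps=(2,None) exec_start@7 write@9
I4 mul r2: issue@5 deps=(1,None) exec_start@6 write@9
I5 add r2: issue@6 deps=(4,3) exec_start@9 write@10
I6 mul r4: issue@7 deps=(3,3) exec_start@9 write@11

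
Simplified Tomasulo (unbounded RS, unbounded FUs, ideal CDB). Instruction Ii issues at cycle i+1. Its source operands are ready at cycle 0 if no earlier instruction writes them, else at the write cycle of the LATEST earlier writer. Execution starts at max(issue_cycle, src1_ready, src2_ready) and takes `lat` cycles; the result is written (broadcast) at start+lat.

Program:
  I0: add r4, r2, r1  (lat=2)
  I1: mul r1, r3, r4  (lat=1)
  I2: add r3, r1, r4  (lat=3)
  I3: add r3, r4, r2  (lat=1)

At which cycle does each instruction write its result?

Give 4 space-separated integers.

I0 add r4: issue@1 deps=(None,None) exec_start@1 write@3
I1 mul r1: issue@2 deps=(None,0) exec_start@3 write@4
I2 add r3: issue@3 deps=(1,0) exec_start@4 write@7
I3 add r3: issue@4 deps=(0,None) exec_start@4 write@5

Answer: 3 4 7 5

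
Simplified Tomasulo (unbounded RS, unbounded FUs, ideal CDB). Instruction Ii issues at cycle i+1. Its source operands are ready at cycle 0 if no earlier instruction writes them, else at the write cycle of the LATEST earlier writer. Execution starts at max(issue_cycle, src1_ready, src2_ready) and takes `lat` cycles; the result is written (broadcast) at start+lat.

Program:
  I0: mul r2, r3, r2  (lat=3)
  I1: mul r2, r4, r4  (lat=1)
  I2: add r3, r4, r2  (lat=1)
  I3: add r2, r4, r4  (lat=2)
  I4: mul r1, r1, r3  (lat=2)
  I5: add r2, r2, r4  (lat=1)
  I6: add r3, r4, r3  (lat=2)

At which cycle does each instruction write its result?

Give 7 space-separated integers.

I0 mul r2: issue@1 deps=(None,None) exec_start@1 write@4
I1 mul r2: issue@2 deps=(None,None) exec_start@2 write@3
I2 add r3: issue@3 deps=(None,1) exec_start@3 write@4
I3 add r2: issue@4 deps=(None,None) exec_start@4 write@6
I4 mul r1: issue@5 deps=(None,2) exec_start@5 write@7
I5 add r2: issue@6 deps=(3,None) exec_start@6 write@7
I6 add r3: issue@7 deps=(None,2) exec_start@7 write@9

Answer: 4 3 4 6 7 7 9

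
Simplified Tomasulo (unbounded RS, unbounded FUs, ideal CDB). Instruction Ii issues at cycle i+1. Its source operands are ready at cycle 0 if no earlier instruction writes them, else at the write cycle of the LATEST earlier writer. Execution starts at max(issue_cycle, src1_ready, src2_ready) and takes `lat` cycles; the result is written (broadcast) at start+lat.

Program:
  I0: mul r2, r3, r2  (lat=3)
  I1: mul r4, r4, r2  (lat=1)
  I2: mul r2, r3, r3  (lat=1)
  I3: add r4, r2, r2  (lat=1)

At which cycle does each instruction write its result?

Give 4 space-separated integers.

I0 mul r2: issue@1 deps=(None,None) exec_start@1 write@4
I1 mul r4: issue@2 deps=(None,0) exec_start@4 write@5
I2 mul r2: issue@3 deps=(None,None) exec_start@3 write@4
I3 add r4: issue@4 deps=(2,2) exec_start@4 write@5

Answer: 4 5 4 5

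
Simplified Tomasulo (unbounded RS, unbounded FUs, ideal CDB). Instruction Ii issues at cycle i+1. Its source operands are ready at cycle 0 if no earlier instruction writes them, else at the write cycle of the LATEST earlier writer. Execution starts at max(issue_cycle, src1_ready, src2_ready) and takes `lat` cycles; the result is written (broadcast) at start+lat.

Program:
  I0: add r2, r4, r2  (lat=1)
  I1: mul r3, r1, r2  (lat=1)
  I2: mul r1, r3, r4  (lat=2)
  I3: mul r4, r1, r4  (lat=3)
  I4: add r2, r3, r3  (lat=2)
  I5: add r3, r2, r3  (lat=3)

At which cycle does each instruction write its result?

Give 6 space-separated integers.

Answer: 2 3 5 8 7 10

Derivation:
I0 add r2: issue@1 deps=(None,None) exec_start@1 write@2
I1 mul r3: issue@2 deps=(None,0) exec_start@2 write@3
I2 mul r1: issue@3 deps=(1,None) exec_start@3 write@5
I3 mul r4: issue@4 deps=(2,None) exec_start@5 write@8
I4 add r2: issue@5 deps=(1,1) exec_start@5 write@7
I5 add r3: issue@6 deps=(4,1) exec_start@7 write@10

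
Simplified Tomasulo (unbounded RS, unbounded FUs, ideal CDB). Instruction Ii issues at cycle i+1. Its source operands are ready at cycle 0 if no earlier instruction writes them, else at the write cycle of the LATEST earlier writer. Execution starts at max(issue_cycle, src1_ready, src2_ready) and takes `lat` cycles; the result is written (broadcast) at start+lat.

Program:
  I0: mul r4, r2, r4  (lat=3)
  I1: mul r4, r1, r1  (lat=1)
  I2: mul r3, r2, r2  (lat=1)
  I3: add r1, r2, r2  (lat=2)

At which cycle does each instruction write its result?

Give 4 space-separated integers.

Answer: 4 3 4 6

Derivation:
I0 mul r4: issue@1 deps=(None,None) exec_start@1 write@4
I1 mul r4: issue@2 deps=(None,None) exec_start@2 write@3
I2 mul r3: issue@3 deps=(None,None) exec_start@3 write@4
I3 add r1: issue@4 deps=(None,None) exec_start@4 write@6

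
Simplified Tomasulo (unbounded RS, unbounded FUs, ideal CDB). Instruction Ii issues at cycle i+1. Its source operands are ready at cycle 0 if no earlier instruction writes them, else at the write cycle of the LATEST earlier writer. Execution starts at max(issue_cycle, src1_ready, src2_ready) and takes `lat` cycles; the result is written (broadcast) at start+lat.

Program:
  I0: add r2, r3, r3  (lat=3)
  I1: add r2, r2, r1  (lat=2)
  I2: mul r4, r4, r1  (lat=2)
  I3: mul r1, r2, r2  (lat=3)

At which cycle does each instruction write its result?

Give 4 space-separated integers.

I0 add r2: issue@1 deps=(None,None) exec_start@1 write@4
I1 add r2: issue@2 deps=(0,None) exec_start@4 write@6
I2 mul r4: issue@3 deps=(None,None) exec_start@3 write@5
I3 mul r1: issue@4 deps=(1,1) exec_start@6 write@9

Answer: 4 6 5 9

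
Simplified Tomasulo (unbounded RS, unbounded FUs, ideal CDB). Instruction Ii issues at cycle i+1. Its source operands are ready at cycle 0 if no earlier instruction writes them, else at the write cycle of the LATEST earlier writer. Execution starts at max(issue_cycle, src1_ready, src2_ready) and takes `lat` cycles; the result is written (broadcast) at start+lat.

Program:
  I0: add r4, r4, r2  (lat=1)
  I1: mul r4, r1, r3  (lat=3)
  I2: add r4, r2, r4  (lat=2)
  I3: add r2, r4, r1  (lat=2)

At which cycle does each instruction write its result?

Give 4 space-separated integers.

I0 add r4: issue@1 deps=(None,None) exec_start@1 write@2
I1 mul r4: issue@2 deps=(None,None) exec_start@2 write@5
I2 add r4: issue@3 deps=(None,1) exec_start@5 write@7
I3 add r2: issue@4 deps=(2,None) exec_start@7 write@9

Answer: 2 5 7 9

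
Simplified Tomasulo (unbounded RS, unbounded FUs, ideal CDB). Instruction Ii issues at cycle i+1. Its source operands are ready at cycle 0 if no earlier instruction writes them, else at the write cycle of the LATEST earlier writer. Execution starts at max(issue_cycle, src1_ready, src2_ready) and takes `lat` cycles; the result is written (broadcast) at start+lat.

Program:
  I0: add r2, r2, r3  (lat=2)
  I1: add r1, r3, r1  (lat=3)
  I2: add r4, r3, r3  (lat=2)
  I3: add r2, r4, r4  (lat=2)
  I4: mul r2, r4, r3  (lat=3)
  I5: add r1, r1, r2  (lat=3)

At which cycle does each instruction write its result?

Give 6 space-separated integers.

Answer: 3 5 5 7 8 11

Derivation:
I0 add r2: issue@1 deps=(None,None) exec_start@1 write@3
I1 add r1: issue@2 deps=(None,None) exec_start@2 write@5
I2 add r4: issue@3 deps=(None,None) exec_start@3 write@5
I3 add r2: issue@4 deps=(2,2) exec_start@5 write@7
I4 mul r2: issue@5 deps=(2,None) exec_start@5 write@8
I5 add r1: issue@6 deps=(1,4) exec_start@8 write@11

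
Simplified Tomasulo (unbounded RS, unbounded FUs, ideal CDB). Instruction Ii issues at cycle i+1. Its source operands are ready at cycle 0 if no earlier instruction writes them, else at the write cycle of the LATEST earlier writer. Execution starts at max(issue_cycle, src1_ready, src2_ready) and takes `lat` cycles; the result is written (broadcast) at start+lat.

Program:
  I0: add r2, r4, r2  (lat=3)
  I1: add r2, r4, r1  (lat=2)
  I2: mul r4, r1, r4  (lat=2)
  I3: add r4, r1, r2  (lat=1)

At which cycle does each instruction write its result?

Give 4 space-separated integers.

I0 add r2: issue@1 deps=(None,None) exec_start@1 write@4
I1 add r2: issue@2 deps=(None,None) exec_start@2 write@4
I2 mul r4: issue@3 deps=(None,None) exec_start@3 write@5
I3 add r4: issue@4 deps=(None,1) exec_start@4 write@5

Answer: 4 4 5 5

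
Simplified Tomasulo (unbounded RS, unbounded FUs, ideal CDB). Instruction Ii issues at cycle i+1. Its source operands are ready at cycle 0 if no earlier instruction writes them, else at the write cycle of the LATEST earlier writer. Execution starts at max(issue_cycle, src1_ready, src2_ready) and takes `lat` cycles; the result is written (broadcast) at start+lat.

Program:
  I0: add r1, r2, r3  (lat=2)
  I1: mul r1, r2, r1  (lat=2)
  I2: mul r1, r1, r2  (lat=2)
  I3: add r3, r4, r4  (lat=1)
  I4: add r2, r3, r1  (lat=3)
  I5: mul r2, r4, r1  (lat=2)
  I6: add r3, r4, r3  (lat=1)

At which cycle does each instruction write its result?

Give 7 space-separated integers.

I0 add r1: issue@1 deps=(None,None) exec_start@1 write@3
I1 mul r1: issue@2 deps=(None,0) exec_start@3 write@5
I2 mul r1: issue@3 deps=(1,None) exec_start@5 write@7
I3 add r3: issue@4 deps=(None,None) exec_start@4 write@5
I4 add r2: issue@5 deps=(3,2) exec_start@7 write@10
I5 mul r2: issue@6 deps=(None,2) exec_start@7 write@9
I6 add r3: issue@7 deps=(None,3) exec_start@7 write@8

Answer: 3 5 7 5 10 9 8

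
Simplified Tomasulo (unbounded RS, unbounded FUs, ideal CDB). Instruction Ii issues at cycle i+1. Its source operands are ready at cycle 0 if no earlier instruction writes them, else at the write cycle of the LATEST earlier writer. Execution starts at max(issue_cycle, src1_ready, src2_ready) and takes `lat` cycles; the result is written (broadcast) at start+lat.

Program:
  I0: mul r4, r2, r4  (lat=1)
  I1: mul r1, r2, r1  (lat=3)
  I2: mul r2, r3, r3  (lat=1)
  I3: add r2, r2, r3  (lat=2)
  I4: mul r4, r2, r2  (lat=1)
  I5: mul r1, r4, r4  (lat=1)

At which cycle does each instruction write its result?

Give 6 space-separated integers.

I0 mul r4: issue@1 deps=(None,None) exec_start@1 write@2
I1 mul r1: issue@2 deps=(None,None) exec_start@2 write@5
I2 mul r2: issue@3 deps=(None,None) exec_start@3 write@4
I3 add r2: issue@4 deps=(2,None) exec_start@4 write@6
I4 mul r4: issue@5 deps=(3,3) exec_start@6 write@7
I5 mul r1: issue@6 deps=(4,4) exec_start@7 write@8

Answer: 2 5 4 6 7 8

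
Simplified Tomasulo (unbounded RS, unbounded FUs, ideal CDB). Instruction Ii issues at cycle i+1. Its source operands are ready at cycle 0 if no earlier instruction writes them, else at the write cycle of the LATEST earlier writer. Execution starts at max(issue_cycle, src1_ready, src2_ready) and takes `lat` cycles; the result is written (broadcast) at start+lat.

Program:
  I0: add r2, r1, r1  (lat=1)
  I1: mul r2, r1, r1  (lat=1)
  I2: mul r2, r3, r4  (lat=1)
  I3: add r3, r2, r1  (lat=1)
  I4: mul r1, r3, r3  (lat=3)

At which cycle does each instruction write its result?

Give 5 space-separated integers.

Answer: 2 3 4 5 8

Derivation:
I0 add r2: issue@1 deps=(None,None) exec_start@1 write@2
I1 mul r2: issue@2 deps=(None,None) exec_start@2 write@3
I2 mul r2: issue@3 deps=(None,None) exec_start@3 write@4
I3 add r3: issue@4 deps=(2,None) exec_start@4 write@5
I4 mul r1: issue@5 deps=(3,3) exec_start@5 write@8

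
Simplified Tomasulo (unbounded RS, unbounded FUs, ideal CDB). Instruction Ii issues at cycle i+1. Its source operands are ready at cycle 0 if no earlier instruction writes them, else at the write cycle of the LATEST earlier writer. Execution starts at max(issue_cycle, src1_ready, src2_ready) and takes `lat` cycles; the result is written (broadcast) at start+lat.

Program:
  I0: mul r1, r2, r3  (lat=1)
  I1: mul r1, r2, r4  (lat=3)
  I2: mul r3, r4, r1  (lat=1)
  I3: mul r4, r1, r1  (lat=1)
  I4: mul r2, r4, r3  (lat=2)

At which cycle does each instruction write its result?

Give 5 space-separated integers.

I0 mul r1: issue@1 deps=(None,None) exec_start@1 write@2
I1 mul r1: issue@2 deps=(None,None) exec_start@2 write@5
I2 mul r3: issue@3 deps=(None,1) exec_start@5 write@6
I3 mul r4: issue@4 deps=(1,1) exec_start@5 write@6
I4 mul r2: issue@5 deps=(3,2) exec_start@6 write@8

Answer: 2 5 6 6 8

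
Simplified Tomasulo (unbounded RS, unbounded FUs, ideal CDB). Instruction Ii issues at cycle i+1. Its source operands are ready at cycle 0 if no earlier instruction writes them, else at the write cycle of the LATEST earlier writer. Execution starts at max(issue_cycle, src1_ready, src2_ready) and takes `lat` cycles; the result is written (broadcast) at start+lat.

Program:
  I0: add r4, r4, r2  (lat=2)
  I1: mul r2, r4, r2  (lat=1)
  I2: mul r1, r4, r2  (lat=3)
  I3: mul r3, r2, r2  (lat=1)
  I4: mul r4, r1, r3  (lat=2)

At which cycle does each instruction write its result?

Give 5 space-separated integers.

I0 add r4: issue@1 deps=(None,None) exec_start@1 write@3
I1 mul r2: issue@2 deps=(0,None) exec_start@3 write@4
I2 mul r1: issue@3 deps=(0,1) exec_start@4 write@7
I3 mul r3: issue@4 deps=(1,1) exec_start@4 write@5
I4 mul r4: issue@5 deps=(2,3) exec_start@7 write@9

Answer: 3 4 7 5 9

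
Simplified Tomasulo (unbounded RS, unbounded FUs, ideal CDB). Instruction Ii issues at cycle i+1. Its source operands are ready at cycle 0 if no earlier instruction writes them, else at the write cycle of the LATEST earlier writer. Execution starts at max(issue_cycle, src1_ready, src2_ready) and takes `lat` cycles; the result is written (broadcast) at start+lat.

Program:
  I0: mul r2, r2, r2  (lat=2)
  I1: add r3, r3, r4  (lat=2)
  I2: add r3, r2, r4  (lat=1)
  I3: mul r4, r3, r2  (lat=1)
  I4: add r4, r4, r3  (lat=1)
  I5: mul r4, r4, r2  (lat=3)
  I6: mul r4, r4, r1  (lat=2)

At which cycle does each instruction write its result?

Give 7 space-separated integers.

Answer: 3 4 4 5 6 9 11

Derivation:
I0 mul r2: issue@1 deps=(None,None) exec_start@1 write@3
I1 add r3: issue@2 deps=(None,None) exec_start@2 write@4
I2 add r3: issue@3 deps=(0,None) exec_start@3 write@4
I3 mul r4: issue@4 deps=(2,0) exec_start@4 write@5
I4 add r4: issue@5 deps=(3,2) exec_start@5 write@6
I5 mul r4: issue@6 deps=(4,0) exec_start@6 write@9
I6 mul r4: issue@7 deps=(5,None) exec_start@9 write@11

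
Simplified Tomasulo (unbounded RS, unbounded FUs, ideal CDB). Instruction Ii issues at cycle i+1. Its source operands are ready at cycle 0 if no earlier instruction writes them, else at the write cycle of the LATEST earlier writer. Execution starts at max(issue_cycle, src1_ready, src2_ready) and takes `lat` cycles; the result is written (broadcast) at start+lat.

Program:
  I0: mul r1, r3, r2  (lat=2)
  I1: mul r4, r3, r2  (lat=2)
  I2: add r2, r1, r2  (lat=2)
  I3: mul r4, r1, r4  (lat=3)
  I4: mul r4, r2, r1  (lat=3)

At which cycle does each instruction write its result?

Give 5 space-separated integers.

Answer: 3 4 5 7 8

Derivation:
I0 mul r1: issue@1 deps=(None,None) exec_start@1 write@3
I1 mul r4: issue@2 deps=(None,None) exec_start@2 write@4
I2 add r2: issue@3 deps=(0,None) exec_start@3 write@5
I3 mul r4: issue@4 deps=(0,1) exec_start@4 write@7
I4 mul r4: issue@5 deps=(2,0) exec_start@5 write@8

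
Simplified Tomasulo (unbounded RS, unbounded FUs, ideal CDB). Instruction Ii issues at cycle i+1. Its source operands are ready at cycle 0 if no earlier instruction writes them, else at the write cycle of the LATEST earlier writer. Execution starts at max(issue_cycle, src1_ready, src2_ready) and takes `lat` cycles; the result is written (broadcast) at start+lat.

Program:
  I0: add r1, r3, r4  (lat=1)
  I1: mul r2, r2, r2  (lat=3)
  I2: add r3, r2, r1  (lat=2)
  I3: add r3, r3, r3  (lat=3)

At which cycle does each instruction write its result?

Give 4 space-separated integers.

Answer: 2 5 7 10

Derivation:
I0 add r1: issue@1 deps=(None,None) exec_start@1 write@2
I1 mul r2: issue@2 deps=(None,None) exec_start@2 write@5
I2 add r3: issue@3 deps=(1,0) exec_start@5 write@7
I3 add r3: issue@4 deps=(2,2) exec_start@7 write@10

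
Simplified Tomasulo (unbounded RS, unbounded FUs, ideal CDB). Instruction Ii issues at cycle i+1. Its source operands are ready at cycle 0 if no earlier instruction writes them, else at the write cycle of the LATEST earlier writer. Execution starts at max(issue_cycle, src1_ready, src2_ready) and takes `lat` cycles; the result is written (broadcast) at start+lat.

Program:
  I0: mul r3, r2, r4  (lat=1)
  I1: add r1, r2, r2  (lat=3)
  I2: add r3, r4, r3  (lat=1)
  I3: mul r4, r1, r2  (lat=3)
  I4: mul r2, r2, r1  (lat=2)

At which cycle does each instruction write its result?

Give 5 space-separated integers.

I0 mul r3: issue@1 deps=(None,None) exec_start@1 write@2
I1 add r1: issue@2 deps=(None,None) exec_start@2 write@5
I2 add r3: issue@3 deps=(None,0) exec_start@3 write@4
I3 mul r4: issue@4 deps=(1,None) exec_start@5 write@8
I4 mul r2: issue@5 deps=(None,1) exec_start@5 write@7

Answer: 2 5 4 8 7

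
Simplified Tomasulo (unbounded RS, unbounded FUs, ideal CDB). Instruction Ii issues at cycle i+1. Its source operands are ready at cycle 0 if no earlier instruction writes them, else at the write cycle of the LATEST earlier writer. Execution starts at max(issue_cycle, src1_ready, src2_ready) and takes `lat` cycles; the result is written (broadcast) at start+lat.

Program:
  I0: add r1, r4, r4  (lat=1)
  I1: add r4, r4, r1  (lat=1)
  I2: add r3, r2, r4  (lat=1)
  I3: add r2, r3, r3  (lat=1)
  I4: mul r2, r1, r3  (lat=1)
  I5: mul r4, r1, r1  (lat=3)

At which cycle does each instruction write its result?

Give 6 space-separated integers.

I0 add r1: issue@1 deps=(None,None) exec_start@1 write@2
I1 add r4: issue@2 deps=(None,0) exec_start@2 write@3
I2 add r3: issue@3 deps=(None,1) exec_start@3 write@4
I3 add r2: issue@4 deps=(2,2) exec_start@4 write@5
I4 mul r2: issue@5 deps=(0,2) exec_start@5 write@6
I5 mul r4: issue@6 deps=(0,0) exec_start@6 write@9

Answer: 2 3 4 5 6 9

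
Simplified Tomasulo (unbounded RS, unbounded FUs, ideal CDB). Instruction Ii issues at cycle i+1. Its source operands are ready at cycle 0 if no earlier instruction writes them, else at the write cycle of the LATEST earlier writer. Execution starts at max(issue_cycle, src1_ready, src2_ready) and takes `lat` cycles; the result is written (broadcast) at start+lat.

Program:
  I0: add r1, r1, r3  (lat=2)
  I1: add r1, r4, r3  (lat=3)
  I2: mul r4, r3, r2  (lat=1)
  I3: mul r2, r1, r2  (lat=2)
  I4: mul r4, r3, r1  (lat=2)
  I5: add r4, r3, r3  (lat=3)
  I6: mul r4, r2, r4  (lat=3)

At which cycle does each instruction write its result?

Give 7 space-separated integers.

I0 add r1: issue@1 deps=(None,None) exec_start@1 write@3
I1 add r1: issue@2 deps=(None,None) exec_start@2 write@5
I2 mul r4: issue@3 deps=(None,None) exec_start@3 write@4
I3 mul r2: issue@4 deps=(1,None) exec_start@5 write@7
I4 mul r4: issue@5 deps=(None,1) exec_start@5 write@7
I5 add r4: issue@6 deps=(None,None) exec_start@6 write@9
I6 mul r4: issue@7 deps=(3,5) exec_start@9 write@12

Answer: 3 5 4 7 7 9 12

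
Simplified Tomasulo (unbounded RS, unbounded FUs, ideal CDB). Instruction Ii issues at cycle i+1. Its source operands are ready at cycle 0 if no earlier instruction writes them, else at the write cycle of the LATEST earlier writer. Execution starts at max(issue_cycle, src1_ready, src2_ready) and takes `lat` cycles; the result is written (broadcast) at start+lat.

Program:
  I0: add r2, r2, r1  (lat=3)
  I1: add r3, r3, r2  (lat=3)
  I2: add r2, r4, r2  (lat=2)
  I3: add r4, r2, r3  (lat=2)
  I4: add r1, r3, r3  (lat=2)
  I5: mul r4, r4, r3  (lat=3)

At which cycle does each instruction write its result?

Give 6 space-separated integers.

Answer: 4 7 6 9 9 12

Derivation:
I0 add r2: issue@1 deps=(None,None) exec_start@1 write@4
I1 add r3: issue@2 deps=(None,0) exec_start@4 write@7
I2 add r2: issue@3 deps=(None,0) exec_start@4 write@6
I3 add r4: issue@4 deps=(2,1) exec_start@7 write@9
I4 add r1: issue@5 deps=(1,1) exec_start@7 write@9
I5 mul r4: issue@6 deps=(3,1) exec_start@9 write@12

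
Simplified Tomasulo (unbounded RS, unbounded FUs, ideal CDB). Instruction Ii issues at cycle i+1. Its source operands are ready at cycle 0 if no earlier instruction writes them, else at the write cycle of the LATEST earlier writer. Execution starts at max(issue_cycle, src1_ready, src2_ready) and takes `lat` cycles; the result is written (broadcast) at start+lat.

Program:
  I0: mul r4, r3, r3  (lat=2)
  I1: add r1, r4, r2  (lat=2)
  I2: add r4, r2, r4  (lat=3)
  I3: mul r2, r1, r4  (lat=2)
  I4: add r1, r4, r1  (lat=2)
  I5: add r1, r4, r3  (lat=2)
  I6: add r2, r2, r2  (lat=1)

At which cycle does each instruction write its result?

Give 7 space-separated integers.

I0 mul r4: issue@1 deps=(None,None) exec_start@1 write@3
I1 add r1: issue@2 deps=(0,None) exec_start@3 write@5
I2 add r4: issue@3 deps=(None,0) exec_start@3 write@6
I3 mul r2: issue@4 deps=(1,2) exec_start@6 write@8
I4 add r1: issue@5 deps=(2,1) exec_start@6 write@8
I5 add r1: issue@6 deps=(2,None) exec_start@6 write@8
I6 add r2: issue@7 deps=(3,3) exec_start@8 write@9

Answer: 3 5 6 8 8 8 9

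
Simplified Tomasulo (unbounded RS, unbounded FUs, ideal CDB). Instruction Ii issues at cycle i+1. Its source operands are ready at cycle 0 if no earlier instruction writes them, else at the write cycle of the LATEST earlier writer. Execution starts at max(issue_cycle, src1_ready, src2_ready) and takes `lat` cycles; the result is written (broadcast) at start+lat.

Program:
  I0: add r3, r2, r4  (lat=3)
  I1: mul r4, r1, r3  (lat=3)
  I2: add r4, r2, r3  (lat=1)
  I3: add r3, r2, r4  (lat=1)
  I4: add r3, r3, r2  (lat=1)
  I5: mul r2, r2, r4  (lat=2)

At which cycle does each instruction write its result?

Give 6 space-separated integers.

Answer: 4 7 5 6 7 8

Derivation:
I0 add r3: issue@1 deps=(None,None) exec_start@1 write@4
I1 mul r4: issue@2 deps=(None,0) exec_start@4 write@7
I2 add r4: issue@3 deps=(None,0) exec_start@4 write@5
I3 add r3: issue@4 deps=(None,2) exec_start@5 write@6
I4 add r3: issue@5 deps=(3,None) exec_start@6 write@7
I5 mul r2: issue@6 deps=(None,2) exec_start@6 write@8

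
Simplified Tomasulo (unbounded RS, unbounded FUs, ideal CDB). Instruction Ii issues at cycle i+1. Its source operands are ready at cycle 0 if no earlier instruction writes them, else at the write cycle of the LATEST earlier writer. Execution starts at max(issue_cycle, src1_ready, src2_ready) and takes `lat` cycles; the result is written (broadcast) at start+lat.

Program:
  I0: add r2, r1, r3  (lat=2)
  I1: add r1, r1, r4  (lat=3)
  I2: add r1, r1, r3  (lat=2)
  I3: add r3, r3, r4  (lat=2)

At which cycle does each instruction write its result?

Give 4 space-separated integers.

I0 add r2: issue@1 deps=(None,None) exec_start@1 write@3
I1 add r1: issue@2 deps=(None,None) exec_start@2 write@5
I2 add r1: issue@3 deps=(1,None) exec_start@5 write@7
I3 add r3: issue@4 deps=(None,None) exec_start@4 write@6

Answer: 3 5 7 6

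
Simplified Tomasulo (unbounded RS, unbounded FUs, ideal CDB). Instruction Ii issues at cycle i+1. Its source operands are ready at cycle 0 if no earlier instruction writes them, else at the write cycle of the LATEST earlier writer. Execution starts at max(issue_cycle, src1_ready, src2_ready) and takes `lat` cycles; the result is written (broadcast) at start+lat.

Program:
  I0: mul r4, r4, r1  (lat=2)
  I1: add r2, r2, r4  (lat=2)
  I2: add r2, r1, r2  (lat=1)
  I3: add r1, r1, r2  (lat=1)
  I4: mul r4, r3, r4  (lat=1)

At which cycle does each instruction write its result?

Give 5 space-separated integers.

Answer: 3 5 6 7 6

Derivation:
I0 mul r4: issue@1 deps=(None,None) exec_start@1 write@3
I1 add r2: issue@2 deps=(None,0) exec_start@3 write@5
I2 add r2: issue@3 deps=(None,1) exec_start@5 write@6
I3 add r1: issue@4 deps=(None,2) exec_start@6 write@7
I4 mul r4: issue@5 deps=(None,0) exec_start@5 write@6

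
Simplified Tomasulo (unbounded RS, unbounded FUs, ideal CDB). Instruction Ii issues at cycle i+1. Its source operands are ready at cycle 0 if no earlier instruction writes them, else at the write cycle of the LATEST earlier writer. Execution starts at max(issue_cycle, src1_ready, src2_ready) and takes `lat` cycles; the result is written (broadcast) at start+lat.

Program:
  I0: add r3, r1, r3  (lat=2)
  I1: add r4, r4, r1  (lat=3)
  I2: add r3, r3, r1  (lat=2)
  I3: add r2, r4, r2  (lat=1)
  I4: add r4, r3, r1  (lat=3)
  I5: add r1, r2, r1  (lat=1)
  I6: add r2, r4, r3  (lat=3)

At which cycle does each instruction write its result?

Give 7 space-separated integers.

Answer: 3 5 5 6 8 7 11

Derivation:
I0 add r3: issue@1 deps=(None,None) exec_start@1 write@3
I1 add r4: issue@2 deps=(None,None) exec_start@2 write@5
I2 add r3: issue@3 deps=(0,None) exec_start@3 write@5
I3 add r2: issue@4 deps=(1,None) exec_start@5 write@6
I4 add r4: issue@5 deps=(2,None) exec_start@5 write@8
I5 add r1: issue@6 deps=(3,None) exec_start@6 write@7
I6 add r2: issue@7 deps=(4,2) exec_start@8 write@11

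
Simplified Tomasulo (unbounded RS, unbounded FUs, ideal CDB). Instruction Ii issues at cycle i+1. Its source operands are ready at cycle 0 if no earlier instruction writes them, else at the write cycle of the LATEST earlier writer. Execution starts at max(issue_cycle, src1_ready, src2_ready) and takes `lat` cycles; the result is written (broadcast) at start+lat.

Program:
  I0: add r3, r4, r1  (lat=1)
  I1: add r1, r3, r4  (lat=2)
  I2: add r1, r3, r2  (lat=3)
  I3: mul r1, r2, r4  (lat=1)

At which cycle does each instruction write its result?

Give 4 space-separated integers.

I0 add r3: issue@1 deps=(None,None) exec_start@1 write@2
I1 add r1: issue@2 deps=(0,None) exec_start@2 write@4
I2 add r1: issue@3 deps=(0,None) exec_start@3 write@6
I3 mul r1: issue@4 deps=(None,None) exec_start@4 write@5

Answer: 2 4 6 5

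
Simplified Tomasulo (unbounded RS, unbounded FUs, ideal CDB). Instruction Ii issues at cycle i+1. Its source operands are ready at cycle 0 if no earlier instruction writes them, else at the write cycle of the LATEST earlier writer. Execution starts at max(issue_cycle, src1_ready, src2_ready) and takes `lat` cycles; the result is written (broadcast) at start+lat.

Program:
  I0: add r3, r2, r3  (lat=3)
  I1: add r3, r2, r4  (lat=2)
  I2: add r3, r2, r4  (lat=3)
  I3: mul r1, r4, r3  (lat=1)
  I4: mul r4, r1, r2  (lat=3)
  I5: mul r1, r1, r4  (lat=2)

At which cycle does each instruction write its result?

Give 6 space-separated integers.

Answer: 4 4 6 7 10 12

Derivation:
I0 add r3: issue@1 deps=(None,None) exec_start@1 write@4
I1 add r3: issue@2 deps=(None,None) exec_start@2 write@4
I2 add r3: issue@3 deps=(None,None) exec_start@3 write@6
I3 mul r1: issue@4 deps=(None,2) exec_start@6 write@7
I4 mul r4: issue@5 deps=(3,None) exec_start@7 write@10
I5 mul r1: issue@6 deps=(3,4) exec_start@10 write@12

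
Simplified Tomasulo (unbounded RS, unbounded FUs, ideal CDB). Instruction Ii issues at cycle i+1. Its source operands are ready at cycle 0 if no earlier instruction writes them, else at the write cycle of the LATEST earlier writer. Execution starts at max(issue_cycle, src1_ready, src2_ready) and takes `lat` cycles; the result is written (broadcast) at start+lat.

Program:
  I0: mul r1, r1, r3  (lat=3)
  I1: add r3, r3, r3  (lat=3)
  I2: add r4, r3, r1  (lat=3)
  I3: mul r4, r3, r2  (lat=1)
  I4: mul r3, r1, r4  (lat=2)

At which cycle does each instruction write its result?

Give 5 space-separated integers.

I0 mul r1: issue@1 deps=(None,None) exec_start@1 write@4
I1 add r3: issue@2 deps=(None,None) exec_start@2 write@5
I2 add r4: issue@3 deps=(1,0) exec_start@5 write@8
I3 mul r4: issue@4 deps=(1,None) exec_start@5 write@6
I4 mul r3: issue@5 deps=(0,3) exec_start@6 write@8

Answer: 4 5 8 6 8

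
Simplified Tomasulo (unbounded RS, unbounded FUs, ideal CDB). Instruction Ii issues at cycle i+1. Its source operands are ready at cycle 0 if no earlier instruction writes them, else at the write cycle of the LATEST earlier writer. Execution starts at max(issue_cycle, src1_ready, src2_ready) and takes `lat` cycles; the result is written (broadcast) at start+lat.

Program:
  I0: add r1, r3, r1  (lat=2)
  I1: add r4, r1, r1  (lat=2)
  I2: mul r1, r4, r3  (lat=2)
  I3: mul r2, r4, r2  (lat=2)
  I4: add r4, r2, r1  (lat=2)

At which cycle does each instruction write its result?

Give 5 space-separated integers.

I0 add r1: issue@1 deps=(None,None) exec_start@1 write@3
I1 add r4: issue@2 deps=(0,0) exec_start@3 write@5
I2 mul r1: issue@3 deps=(1,None) exec_start@5 write@7
I3 mul r2: issue@4 deps=(1,None) exec_start@5 write@7
I4 add r4: issue@5 deps=(3,2) exec_start@7 write@9

Answer: 3 5 7 7 9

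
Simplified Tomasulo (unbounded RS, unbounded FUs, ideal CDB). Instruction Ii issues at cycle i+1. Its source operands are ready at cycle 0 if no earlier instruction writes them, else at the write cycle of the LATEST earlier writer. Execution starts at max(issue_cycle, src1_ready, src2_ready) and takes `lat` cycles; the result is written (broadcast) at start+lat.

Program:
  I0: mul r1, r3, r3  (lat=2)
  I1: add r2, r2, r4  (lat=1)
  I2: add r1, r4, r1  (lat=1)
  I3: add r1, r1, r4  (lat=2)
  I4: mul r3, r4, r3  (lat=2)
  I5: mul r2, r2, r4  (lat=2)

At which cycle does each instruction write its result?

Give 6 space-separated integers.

Answer: 3 3 4 6 7 8

Derivation:
I0 mul r1: issue@1 deps=(None,None) exec_start@1 write@3
I1 add r2: issue@2 deps=(None,None) exec_start@2 write@3
I2 add r1: issue@3 deps=(None,0) exec_start@3 write@4
I3 add r1: issue@4 deps=(2,None) exec_start@4 write@6
I4 mul r3: issue@5 deps=(None,None) exec_start@5 write@7
I5 mul r2: issue@6 deps=(1,None) exec_start@6 write@8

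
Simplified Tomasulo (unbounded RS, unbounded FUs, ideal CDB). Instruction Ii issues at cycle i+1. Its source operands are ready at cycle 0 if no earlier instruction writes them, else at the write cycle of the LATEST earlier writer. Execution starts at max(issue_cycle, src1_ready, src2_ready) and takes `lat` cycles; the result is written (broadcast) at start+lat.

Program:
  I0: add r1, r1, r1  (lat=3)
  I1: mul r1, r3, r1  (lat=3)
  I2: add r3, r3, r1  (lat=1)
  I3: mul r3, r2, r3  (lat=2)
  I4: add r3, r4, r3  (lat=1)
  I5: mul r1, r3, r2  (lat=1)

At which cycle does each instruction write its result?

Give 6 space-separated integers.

Answer: 4 7 8 10 11 12

Derivation:
I0 add r1: issue@1 deps=(None,None) exec_start@1 write@4
I1 mul r1: issue@2 deps=(None,0) exec_start@4 write@7
I2 add r3: issue@3 deps=(None,1) exec_start@7 write@8
I3 mul r3: issue@4 deps=(None,2) exec_start@8 write@10
I4 add r3: issue@5 deps=(None,3) exec_start@10 write@11
I5 mul r1: issue@6 deps=(4,None) exec_start@11 write@12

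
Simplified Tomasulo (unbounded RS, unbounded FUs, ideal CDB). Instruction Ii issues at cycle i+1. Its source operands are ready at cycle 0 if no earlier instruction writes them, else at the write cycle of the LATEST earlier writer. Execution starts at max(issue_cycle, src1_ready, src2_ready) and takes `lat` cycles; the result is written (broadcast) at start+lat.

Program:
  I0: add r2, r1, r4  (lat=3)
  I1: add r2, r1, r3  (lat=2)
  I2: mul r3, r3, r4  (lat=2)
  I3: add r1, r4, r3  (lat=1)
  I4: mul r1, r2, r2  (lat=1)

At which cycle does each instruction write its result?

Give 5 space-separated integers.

I0 add r2: issue@1 deps=(None,None) exec_start@1 write@4
I1 add r2: issue@2 deps=(None,None) exec_start@2 write@4
I2 mul r3: issue@3 deps=(None,None) exec_start@3 write@5
I3 add r1: issue@4 deps=(None,2) exec_start@5 write@6
I4 mul r1: issue@5 deps=(1,1) exec_start@5 write@6

Answer: 4 4 5 6 6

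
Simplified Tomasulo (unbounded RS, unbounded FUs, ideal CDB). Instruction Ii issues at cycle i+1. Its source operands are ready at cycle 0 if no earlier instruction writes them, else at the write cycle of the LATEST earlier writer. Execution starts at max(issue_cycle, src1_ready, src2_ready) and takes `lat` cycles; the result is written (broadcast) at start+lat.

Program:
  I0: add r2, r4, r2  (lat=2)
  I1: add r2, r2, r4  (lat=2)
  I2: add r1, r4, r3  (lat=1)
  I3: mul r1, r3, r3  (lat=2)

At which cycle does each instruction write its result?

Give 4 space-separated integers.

Answer: 3 5 4 6

Derivation:
I0 add r2: issue@1 deps=(None,None) exec_start@1 write@3
I1 add r2: issue@2 deps=(0,None) exec_start@3 write@5
I2 add r1: issue@3 deps=(None,None) exec_start@3 write@4
I3 mul r1: issue@4 deps=(None,None) exec_start@4 write@6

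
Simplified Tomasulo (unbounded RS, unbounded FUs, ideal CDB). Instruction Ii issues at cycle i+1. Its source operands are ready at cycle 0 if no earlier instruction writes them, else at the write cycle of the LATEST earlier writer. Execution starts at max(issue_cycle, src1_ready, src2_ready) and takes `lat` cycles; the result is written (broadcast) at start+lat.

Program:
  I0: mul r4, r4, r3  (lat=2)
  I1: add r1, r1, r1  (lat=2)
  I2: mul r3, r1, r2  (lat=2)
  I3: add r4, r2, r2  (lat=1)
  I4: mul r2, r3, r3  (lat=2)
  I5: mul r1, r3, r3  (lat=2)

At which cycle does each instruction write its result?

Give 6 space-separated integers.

Answer: 3 4 6 5 8 8

Derivation:
I0 mul r4: issue@1 deps=(None,None) exec_start@1 write@3
I1 add r1: issue@2 deps=(None,None) exec_start@2 write@4
I2 mul r3: issue@3 deps=(1,None) exec_start@4 write@6
I3 add r4: issue@4 deps=(None,None) exec_start@4 write@5
I4 mul r2: issue@5 deps=(2,2) exec_start@6 write@8
I5 mul r1: issue@6 deps=(2,2) exec_start@6 write@8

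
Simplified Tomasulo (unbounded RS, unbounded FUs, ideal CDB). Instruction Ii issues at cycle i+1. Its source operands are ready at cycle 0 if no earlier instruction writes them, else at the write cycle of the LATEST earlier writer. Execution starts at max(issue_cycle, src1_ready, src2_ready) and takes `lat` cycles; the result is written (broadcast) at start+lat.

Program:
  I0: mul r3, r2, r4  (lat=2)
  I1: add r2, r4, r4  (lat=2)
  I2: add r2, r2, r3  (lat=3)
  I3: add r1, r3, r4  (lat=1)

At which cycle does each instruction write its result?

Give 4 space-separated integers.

I0 mul r3: issue@1 deps=(None,None) exec_start@1 write@3
I1 add r2: issue@2 deps=(None,None) exec_start@2 write@4
I2 add r2: issue@3 deps=(1,0) exec_start@4 write@7
I3 add r1: issue@4 deps=(0,None) exec_start@4 write@5

Answer: 3 4 7 5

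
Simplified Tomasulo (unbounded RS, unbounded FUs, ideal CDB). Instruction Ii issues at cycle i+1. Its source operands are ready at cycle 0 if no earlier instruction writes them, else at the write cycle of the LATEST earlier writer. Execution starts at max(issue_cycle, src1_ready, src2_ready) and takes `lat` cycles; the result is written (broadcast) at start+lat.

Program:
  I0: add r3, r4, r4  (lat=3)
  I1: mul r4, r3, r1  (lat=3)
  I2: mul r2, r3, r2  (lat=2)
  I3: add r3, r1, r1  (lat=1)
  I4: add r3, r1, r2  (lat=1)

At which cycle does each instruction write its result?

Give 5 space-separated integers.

I0 add r3: issue@1 deps=(None,None) exec_start@1 write@4
I1 mul r4: issue@2 deps=(0,None) exec_start@4 write@7
I2 mul r2: issue@3 deps=(0,None) exec_start@4 write@6
I3 add r3: issue@4 deps=(None,None) exec_start@4 write@5
I4 add r3: issue@5 deps=(None,2) exec_start@6 write@7

Answer: 4 7 6 5 7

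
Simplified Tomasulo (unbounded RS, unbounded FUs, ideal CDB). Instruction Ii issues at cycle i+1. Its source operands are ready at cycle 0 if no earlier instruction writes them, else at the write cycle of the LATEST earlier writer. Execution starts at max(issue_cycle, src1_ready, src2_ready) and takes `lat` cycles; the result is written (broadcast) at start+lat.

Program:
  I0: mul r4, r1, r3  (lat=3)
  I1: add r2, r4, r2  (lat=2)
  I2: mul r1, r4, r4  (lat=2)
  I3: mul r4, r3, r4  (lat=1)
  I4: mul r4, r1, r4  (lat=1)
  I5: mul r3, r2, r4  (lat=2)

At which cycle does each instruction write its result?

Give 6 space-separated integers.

Answer: 4 6 6 5 7 9

Derivation:
I0 mul r4: issue@1 deps=(None,None) exec_start@1 write@4
I1 add r2: issue@2 deps=(0,None) exec_start@4 write@6
I2 mul r1: issue@3 deps=(0,0) exec_start@4 write@6
I3 mul r4: issue@4 deps=(None,0) exec_start@4 write@5
I4 mul r4: issue@5 deps=(2,3) exec_start@6 write@7
I5 mul r3: issue@6 deps=(1,4) exec_start@7 write@9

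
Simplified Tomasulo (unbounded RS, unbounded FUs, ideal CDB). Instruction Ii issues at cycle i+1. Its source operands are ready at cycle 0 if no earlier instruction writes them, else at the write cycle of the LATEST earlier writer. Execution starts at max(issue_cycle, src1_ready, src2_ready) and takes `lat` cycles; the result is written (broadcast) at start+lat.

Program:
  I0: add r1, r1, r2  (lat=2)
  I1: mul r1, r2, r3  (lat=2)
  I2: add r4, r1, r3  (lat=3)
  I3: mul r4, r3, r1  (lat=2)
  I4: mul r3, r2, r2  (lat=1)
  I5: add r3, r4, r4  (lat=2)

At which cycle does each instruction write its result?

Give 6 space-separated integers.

Answer: 3 4 7 6 6 8

Derivation:
I0 add r1: issue@1 deps=(None,None) exec_start@1 write@3
I1 mul r1: issue@2 deps=(None,None) exec_start@2 write@4
I2 add r4: issue@3 deps=(1,None) exec_start@4 write@7
I3 mul r4: issue@4 deps=(None,1) exec_start@4 write@6
I4 mul r3: issue@5 deps=(None,None) exec_start@5 write@6
I5 add r3: issue@6 deps=(3,3) exec_start@6 write@8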